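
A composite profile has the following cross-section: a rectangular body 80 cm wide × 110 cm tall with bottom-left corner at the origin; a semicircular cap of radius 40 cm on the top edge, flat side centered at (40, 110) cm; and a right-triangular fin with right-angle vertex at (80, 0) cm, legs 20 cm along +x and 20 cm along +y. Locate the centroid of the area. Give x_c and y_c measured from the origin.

rectangular body: A = 80 × 110 = 8800.00, centroid at (40.00, 55.00).
semicircular top: A = ½π·40² = 2513.27, centroid at (40.00, 126.98).
triangular fin: A = ½·20·20 = 200.00, centroid at (86.67, 6.67).
ΣA = 11513.27 cm², ΣAx_c = 469864.30 cm³, ΣAy_c = 804460.15 cm³.
x_c = 469864.30/11513.27 = 40.81 cm; y_c = 804460.15/11513.27 = 69.87 cm.

x_c = 40.81 cm, y_c = 69.87 cm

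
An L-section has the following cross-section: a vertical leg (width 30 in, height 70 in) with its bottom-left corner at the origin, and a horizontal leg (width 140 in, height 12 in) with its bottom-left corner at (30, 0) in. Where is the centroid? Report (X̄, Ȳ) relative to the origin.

X̄ = 52.78 in, Ȳ = 22.11 in

vertical leg: A = 30 × 70 = 2100.00, centroid at (15.00, 35.00).
horizontal leg: A = 140 × 12 = 1680.00, centroid at (100.00, 6.00).
ΣA = 3780.00 in²
ΣAX̄ = (2100.00)(15.00) + (1680.00)(100.00) = 199500.00 in³
ΣAȲ = (2100.00)(35.00) + (1680.00)(6.00) = 83580.00 in³
X̄ = 199500.00 / 3780.00 = 52.78 in
Ȳ = 83580.00 / 3780.00 = 22.11 in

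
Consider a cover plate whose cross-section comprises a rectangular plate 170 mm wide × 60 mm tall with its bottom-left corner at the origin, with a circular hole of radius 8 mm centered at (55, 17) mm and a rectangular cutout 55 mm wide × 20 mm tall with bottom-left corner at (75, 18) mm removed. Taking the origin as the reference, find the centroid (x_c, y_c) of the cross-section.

plate: A = 170 × 60 = 10200.00, centroid at (85.00, 30.00).
hole 1: A = −π·8² = -201.06, centroid at (55.00, 17.00).
hole 2: A = −(55 × 20) = -1100.00, centroid at (102.50, 28.00).
ΣA = 8898.94 mm², ΣAx_c = 743191.59 mm³, ΣAy_c = 271781.95 mm³.
x_c = 743191.59/8898.94 = 83.51 mm; y_c = 271781.95/8898.94 = 30.54 mm.

x_c = 83.51 mm, y_c = 30.54 mm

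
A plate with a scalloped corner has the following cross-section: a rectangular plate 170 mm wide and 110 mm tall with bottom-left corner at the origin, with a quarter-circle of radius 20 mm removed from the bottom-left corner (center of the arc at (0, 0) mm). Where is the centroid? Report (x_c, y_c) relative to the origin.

plate: A = 170 × 110 = 18700.00, centroid at (85.00, 55.00).
removed quarter-circle: A = −¼π·20² = -314.16, centroid at (8.49, 8.49).
ΣA = 18385.84 mm²
ΣAx_c = (18700.00)(85.00) + (-314.16)(8.49) = 1586833.33 mm³
ΣAy_c = (18700.00)(55.00) + (-314.16)(8.49) = 1025833.33 mm³
x_c = 1586833.33 / 18385.84 = 86.31 mm
y_c = 1025833.33 / 18385.84 = 55.79 mm

x_c = 86.31 mm, y_c = 55.79 mm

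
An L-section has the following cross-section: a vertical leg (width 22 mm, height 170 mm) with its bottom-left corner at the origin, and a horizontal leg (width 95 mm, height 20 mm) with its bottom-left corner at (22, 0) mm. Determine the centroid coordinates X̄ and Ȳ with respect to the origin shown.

vertical leg: A = 22 × 170 = 3740.00, centroid at (11.00, 85.00).
horizontal leg: A = 95 × 20 = 1900.00, centroid at (69.50, 10.00).
ΣA = 5640.00 mm²
ΣAX̄ = (3740.00)(11.00) + (1900.00)(69.50) = 173190.00 mm³
ΣAȲ = (3740.00)(85.00) + (1900.00)(10.00) = 336900.00 mm³
X̄ = 173190.00 / 5640.00 = 30.71 mm
Ȳ = 336900.00 / 5640.00 = 59.73 mm

X̄ = 30.71 mm, Ȳ = 59.73 mm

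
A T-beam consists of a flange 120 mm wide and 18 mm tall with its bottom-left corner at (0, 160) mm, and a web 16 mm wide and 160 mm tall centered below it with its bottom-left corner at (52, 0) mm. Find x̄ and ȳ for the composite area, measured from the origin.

web: A = 16 × 160 = 2560.00, centroid at (60.00, 80.00).
flange: A = 120 × 18 = 2160.00, centroid at (60.00, 169.00).
ΣA = 4720.00 mm²
ΣAx̄ = (2560.00)(60.00) + (2160.00)(60.00) = 283200.00 mm³
ΣAȳ = (2560.00)(80.00) + (2160.00)(169.00) = 569840.00 mm³
x̄ = 283200.00 / 4720.00 = 60.00 mm
ȳ = 569840.00 / 4720.00 = 120.73 mm

x̄ = 60.00 mm, ȳ = 120.73 mm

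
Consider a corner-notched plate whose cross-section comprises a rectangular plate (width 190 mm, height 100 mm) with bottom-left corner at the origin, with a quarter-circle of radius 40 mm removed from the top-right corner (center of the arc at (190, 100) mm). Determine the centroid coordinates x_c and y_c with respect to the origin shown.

Part | A | x̄ᵢ | ȳᵢ | A·x̄ᵢ | A·ȳᵢ
plate | 19000.00 | 95.00 | 50.00 | 1805000.00 | 950000.00
removed quarter-circle | -1256.64 | 173.02 | 83.02 | -217427.71 | -104330.37
Σ | 17743.36 |  |  | 1587572.29 | 845669.63
x_c = 1587572.29 / 17743.36 = 89.47 mm
y_c = 845669.63 / 17743.36 = 47.66 mm

x_c = 89.47 mm, y_c = 47.66 mm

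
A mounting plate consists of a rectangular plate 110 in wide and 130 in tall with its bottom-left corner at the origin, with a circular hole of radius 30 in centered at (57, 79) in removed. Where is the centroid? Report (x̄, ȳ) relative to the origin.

plate: A = 110 × 130 = 14300.00, centroid at (55.00, 65.00).
hole: A = −π·30² = -2827.43, centroid at (57.00, 79.00).
ΣA = 11472.57 in²
ΣAx̄ = (14300.00)(55.00) + (-2827.43)(57.00) = 625336.30 in³
ΣAȳ = (14300.00)(65.00) + (-2827.43)(79.00) = 706132.76 in³
x̄ = 625336.30 / 11472.57 = 54.51 in
ȳ = 706132.76 / 11472.57 = 61.55 in

x̄ = 54.51 in, ȳ = 61.55 in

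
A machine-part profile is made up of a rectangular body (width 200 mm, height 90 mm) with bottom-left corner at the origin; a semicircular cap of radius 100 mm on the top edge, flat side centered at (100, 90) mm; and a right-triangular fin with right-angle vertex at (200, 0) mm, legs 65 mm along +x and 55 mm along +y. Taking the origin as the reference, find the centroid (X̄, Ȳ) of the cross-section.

Part | A | x̄ᵢ | ȳᵢ | A·x̄ᵢ | A·ȳᵢ
rectangular body | 18000.00 | 100.00 | 45.00 | 1800000.00 | 810000.00
semicircular top | 15707.96 | 100.00 | 132.44 | 1570796.33 | 2080383.36
triangular fin | 1787.50 | 221.67 | 18.33 | 396229.17 | 32770.83
Σ | 35495.46 |  |  | 3767025.49 | 2923154.19
X̄ = 3767025.49 / 35495.46 = 106.13 mm
Ȳ = 2923154.19 / 35495.46 = 82.35 mm

X̄ = 106.13 mm, Ȳ = 82.35 mm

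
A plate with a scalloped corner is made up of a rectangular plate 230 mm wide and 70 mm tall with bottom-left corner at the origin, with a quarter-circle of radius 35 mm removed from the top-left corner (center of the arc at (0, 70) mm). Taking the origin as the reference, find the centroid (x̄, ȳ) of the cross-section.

plate: A = 230 × 70 = 16100.00, centroid at (115.00, 35.00).
removed quarter-circle: A = −¼π·35² = -962.11, centroid at (14.85, 55.15).
ΣA = 15137.89 mm², ΣAx̄ = 1837208.33 mm³, ΣAȳ = 510443.77 mm³.
x̄ = 1837208.33/15137.89 = 121.36 mm; ȳ = 510443.77/15137.89 = 33.72 mm.

x̄ = 121.36 mm, ȳ = 33.72 mm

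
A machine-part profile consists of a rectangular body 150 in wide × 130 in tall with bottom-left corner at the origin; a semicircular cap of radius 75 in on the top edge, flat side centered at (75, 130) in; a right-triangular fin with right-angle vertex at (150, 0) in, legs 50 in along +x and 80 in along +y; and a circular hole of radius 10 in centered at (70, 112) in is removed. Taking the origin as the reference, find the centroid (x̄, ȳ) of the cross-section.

x̄ = 81.16 in, ȳ = 90.45 in

rectangular body: A = 150 × 130 = 19500.00, centroid at (75.00, 65.00).
semicircular top: A = ½π·75² = 8835.73, centroid at (75.00, 161.83).
triangular fin: A = ½·50·80 = 2000.00, centroid at (166.67, 26.67).
hole: A = −π·10² = -314.16, centroid at (70.00, 112.00).
ΣA = 30021.57 in², ΣAx̄ = 2436521.89 in³, ΣAȳ = 2715542.31 in³.
x̄ = 2436521.89/30021.57 = 81.16 in; ȳ = 2715542.31/30021.57 = 90.45 in.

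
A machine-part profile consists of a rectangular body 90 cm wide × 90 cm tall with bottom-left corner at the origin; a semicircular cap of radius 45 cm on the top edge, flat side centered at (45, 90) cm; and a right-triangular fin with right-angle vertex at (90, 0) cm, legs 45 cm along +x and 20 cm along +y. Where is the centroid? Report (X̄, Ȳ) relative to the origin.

X̄ = 47.30 cm, Ȳ = 60.91 cm

rectangular body: A = 90 × 90 = 8100.00, centroid at (45.00, 45.00).
semicircular top: A = ½π·45² = 3180.86, centroid at (45.00, 109.10).
triangular fin: A = ½·45·20 = 450.00, centroid at (105.00, 6.67).
ΣA = 11730.86 cm²
ΣAX̄ = (8100.00)(45.00) + (3180.86)(45.00) + (450.00)(105.00) = 554888.82 cm³
ΣAȲ = (8100.00)(45.00) + (3180.86)(109.10) + (450.00)(6.67) = 714527.63 cm³
X̄ = 554888.82 / 11730.86 = 47.30 cm
Ȳ = 714527.63 / 11730.86 = 60.91 cm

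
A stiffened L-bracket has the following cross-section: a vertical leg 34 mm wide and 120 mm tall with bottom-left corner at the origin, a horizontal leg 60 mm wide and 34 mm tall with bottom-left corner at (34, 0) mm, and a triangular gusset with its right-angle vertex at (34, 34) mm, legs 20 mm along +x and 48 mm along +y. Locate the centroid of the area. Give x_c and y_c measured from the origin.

Part | A | x̄ᵢ | ȳᵢ | A·x̄ᵢ | A·ȳᵢ
vertical leg | 4080.00 | 17.00 | 60.00 | 69360.00 | 244800.00
horizontal leg | 2040.00 | 64.00 | 17.00 | 130560.00 | 34680.00
gusset | 480.00 | 40.67 | 50.00 | 19520.00 | 24000.00
Σ | 6600.00 |  |  | 219440.00 | 303480.00
x_c = 219440.00 / 6600.00 = 33.25 mm
y_c = 303480.00 / 6600.00 = 45.98 mm

x_c = 33.25 mm, y_c = 45.98 mm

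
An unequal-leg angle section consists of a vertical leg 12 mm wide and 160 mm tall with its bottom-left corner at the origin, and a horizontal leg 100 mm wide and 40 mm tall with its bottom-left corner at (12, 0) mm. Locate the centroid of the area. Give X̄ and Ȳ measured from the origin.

X̄ = 43.84 mm, Ȳ = 39.46 mm

vertical leg: A = 12 × 160 = 1920.00, centroid at (6.00, 80.00).
horizontal leg: A = 100 × 40 = 4000.00, centroid at (62.00, 20.00).
ΣA = 5920.00 mm²
ΣAX̄ = (1920.00)(6.00) + (4000.00)(62.00) = 259520.00 mm³
ΣAȲ = (1920.00)(80.00) + (4000.00)(20.00) = 233600.00 mm³
X̄ = 259520.00 / 5920.00 = 43.84 mm
Ȳ = 233600.00 / 5920.00 = 39.46 mm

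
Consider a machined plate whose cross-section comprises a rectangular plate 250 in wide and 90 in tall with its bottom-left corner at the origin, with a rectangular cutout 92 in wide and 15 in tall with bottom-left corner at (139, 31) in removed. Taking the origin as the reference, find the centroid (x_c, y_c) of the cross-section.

plate: A = 250 × 90 = 22500.00, centroid at (125.00, 45.00).
hole: A = −(92 × 15) = -1380.00, centroid at (185.00, 38.50).
ΣA = 21120.00 in², ΣAx_c = 2557200.00 in³, ΣAy_c = 959370.00 in³.
x_c = 2557200.00/21120.00 = 121.08 in; y_c = 959370.00/21120.00 = 45.42 in.

x_c = 121.08 in, y_c = 45.42 in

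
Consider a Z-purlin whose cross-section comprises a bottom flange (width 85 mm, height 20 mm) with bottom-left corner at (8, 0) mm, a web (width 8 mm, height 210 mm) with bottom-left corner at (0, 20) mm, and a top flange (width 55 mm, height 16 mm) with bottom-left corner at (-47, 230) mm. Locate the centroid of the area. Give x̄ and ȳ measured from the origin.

bottom flange: A = 85 × 20 = 1700.00, centroid at (50.50, 10.00).
web: A = 8 × 210 = 1680.00, centroid at (4.00, 125.00).
top flange: A = 55 × 16 = 880.00, centroid at (-19.50, 238.00).
ΣA = 4260.00 mm²
ΣAx̄ = (1700.00)(50.50) + (1680.00)(4.00) + (880.00)(-19.50) = 75410.00 mm³
ΣAȳ = (1700.00)(10.00) + (1680.00)(125.00) + (880.00)(238.00) = 436440.00 mm³
x̄ = 75410.00 / 4260.00 = 17.70 mm
ȳ = 436440.00 / 4260.00 = 102.45 mm

x̄ = 17.70 mm, ȳ = 102.45 mm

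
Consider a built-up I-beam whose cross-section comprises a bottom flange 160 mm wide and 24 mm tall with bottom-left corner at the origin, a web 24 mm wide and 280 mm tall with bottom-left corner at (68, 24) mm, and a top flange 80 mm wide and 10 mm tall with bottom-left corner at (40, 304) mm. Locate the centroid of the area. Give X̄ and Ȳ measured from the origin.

bottom flange: A = 160 × 24 = 3840.00, centroid at (80.00, 12.00).
web: A = 24 × 280 = 6720.00, centroid at (80.00, 164.00).
top flange: A = 80 × 10 = 800.00, centroid at (80.00, 309.00).
ΣA = 11360.00 mm², ΣAX̄ = 908800.00 mm³, ΣAȲ = 1395360.00 mm³.
X̄ = 908800.00/11360.00 = 80.00 mm; Ȳ = 1395360.00/11360.00 = 122.83 mm.

X̄ = 80.00 mm, Ȳ = 122.83 mm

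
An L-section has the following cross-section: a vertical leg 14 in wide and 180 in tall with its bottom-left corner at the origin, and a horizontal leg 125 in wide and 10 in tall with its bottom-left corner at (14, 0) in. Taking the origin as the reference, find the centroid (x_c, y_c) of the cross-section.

vertical leg: A = 14 × 180 = 2520.00, centroid at (7.00, 90.00).
horizontal leg: A = 125 × 10 = 1250.00, centroid at (76.50, 5.00).
ΣA = 3770.00 in², ΣAx_c = 113265.00 in³, ΣAy_c = 233050.00 in³.
x_c = 113265.00/3770.00 = 30.04 in; y_c = 233050.00/3770.00 = 61.82 in.

x_c = 30.04 in, y_c = 61.82 in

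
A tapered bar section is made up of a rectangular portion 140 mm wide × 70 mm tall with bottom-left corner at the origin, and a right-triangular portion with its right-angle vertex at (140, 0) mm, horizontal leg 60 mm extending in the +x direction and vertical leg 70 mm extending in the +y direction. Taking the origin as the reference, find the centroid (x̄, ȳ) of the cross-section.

x̄ = 85.88 mm, ȳ = 32.94 mm

rectangular portion: A = 140 × 70 = 9800.00, centroid at (70.00, 35.00).
triangular portion: A = ½·60·70 = 2100.00, centroid at (160.00, 23.33).
ΣA = 11900.00 mm², ΣAx̄ = 1022000.00 mm³, ΣAȳ = 392000.00 mm³.
x̄ = 1022000.00/11900.00 = 85.88 mm; ȳ = 392000.00/11900.00 = 32.94 mm.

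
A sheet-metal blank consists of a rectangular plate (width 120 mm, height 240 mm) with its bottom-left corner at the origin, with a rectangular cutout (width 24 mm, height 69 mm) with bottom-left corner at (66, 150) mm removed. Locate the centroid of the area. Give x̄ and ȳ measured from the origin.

x̄ = 58.90 mm, ȳ = 116.06 mm

plate: A = 120 × 240 = 28800.00, centroid at (60.00, 120.00).
hole: A = −(24 × 69) = -1656.00, centroid at (78.00, 184.50).
ΣA = 27144.00 mm², ΣAx̄ = 1598832.00 mm³, ΣAȳ = 3150468.00 mm³.
x̄ = 1598832.00/27144.00 = 58.90 mm; ȳ = 3150468.00/27144.00 = 116.06 mm.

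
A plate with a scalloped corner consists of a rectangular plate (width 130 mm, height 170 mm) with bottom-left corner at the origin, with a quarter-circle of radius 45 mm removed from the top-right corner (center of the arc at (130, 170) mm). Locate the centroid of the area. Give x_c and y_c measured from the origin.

x_c = 61.44 mm, y_c = 79.89 mm

Part | A | x̄ᵢ | ȳᵢ | A·x̄ᵢ | A·ȳᵢ
plate | 22100.00 | 65.00 | 85.00 | 1436500.00 | 1878500.00
removed quarter-circle | -1590.43 | 110.90 | 150.90 | -176381.07 | -239998.32
Σ | 20509.57 |  |  | 1260118.93 | 1638501.68
x_c = 1260118.93 / 20509.57 = 61.44 mm
y_c = 1638501.68 / 20509.57 = 79.89 mm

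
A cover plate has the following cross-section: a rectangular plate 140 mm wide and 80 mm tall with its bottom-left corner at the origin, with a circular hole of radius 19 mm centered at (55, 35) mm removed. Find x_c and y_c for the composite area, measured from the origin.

x_c = 71.69 mm, y_c = 40.56 mm

plate: A = 140 × 80 = 11200.00, centroid at (70.00, 40.00).
hole: A = −π·19² = -1134.11, centroid at (55.00, 35.00).
ΣA = 10065.89 mm², ΣAx_c = 721623.68 mm³, ΣAy_c = 408305.98 mm³.
x_c = 721623.68/10065.89 = 71.69 mm; y_c = 408305.98/10065.89 = 40.56 mm.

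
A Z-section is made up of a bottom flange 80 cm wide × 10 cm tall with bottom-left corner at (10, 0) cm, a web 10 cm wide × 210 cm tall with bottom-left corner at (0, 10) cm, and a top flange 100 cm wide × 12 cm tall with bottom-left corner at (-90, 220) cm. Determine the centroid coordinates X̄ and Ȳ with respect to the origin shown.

bottom flange: A = 80 × 10 = 800.00, centroid at (50.00, 5.00).
web: A = 10 × 210 = 2100.00, centroid at (5.00, 115.00).
top flange: A = 100 × 12 = 1200.00, centroid at (-40.00, 226.00).
ΣA = 4100.00 cm²
ΣAX̄ = (800.00)(50.00) + (2100.00)(5.00) + (1200.00)(-40.00) = 2500.00 cm³
ΣAȲ = (800.00)(5.00) + (2100.00)(115.00) + (1200.00)(226.00) = 516700.00 cm³
X̄ = 2500.00 / 4100.00 = 0.61 cm
Ȳ = 516700.00 / 4100.00 = 126.02 cm

X̄ = 0.61 cm, Ȳ = 126.02 cm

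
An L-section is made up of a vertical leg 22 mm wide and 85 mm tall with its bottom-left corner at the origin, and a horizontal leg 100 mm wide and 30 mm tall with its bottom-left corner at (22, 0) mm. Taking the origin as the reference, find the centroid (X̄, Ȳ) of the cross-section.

vertical leg: A = 22 × 85 = 1870.00, centroid at (11.00, 42.50).
horizontal leg: A = 100 × 30 = 3000.00, centroid at (72.00, 15.00).
ΣA = 4870.00 mm²
ΣAX̄ = (1870.00)(11.00) + (3000.00)(72.00) = 236570.00 mm³
ΣAȲ = (1870.00)(42.50) + (3000.00)(15.00) = 124475.00 mm³
X̄ = 236570.00 / 4870.00 = 48.58 mm
Ȳ = 124475.00 / 4870.00 = 25.56 mm

X̄ = 48.58 mm, Ȳ = 25.56 mm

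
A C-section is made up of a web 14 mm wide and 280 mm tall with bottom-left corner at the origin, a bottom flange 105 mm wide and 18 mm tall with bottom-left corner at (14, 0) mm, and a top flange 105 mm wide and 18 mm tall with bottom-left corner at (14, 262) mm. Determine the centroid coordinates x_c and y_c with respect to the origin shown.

Part | A | x̄ᵢ | ȳᵢ | A·x̄ᵢ | A·ȳᵢ
web | 3920.00 | 7.00 | 140.00 | 27440.00 | 548800.00
bottom flange | 1890.00 | 66.50 | 9.00 | 125685.00 | 17010.00
top flange | 1890.00 | 66.50 | 271.00 | 125685.00 | 512190.00
Σ | 7700.00 |  |  | 278810.00 | 1078000.00
x_c = 278810.00 / 7700.00 = 36.21 mm
y_c = 1078000.00 / 7700.00 = 140.00 mm

x_c = 36.21 mm, y_c = 140.00 mm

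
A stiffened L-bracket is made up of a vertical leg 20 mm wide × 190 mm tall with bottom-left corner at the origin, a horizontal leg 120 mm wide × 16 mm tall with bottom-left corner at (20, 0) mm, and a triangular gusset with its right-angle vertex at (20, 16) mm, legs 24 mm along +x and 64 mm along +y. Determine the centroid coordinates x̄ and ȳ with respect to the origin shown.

Part | A | x̄ᵢ | ȳᵢ | A·x̄ᵢ | A·ȳᵢ
vertical leg | 3800.00 | 10.00 | 95.00 | 38000.00 | 361000.00
horizontal leg | 1920.00 | 80.00 | 8.00 | 153600.00 | 15360.00
gusset | 768.00 | 28.00 | 37.33 | 21504.00 | 28672.00
Σ | 6488.00 |  |  | 213104.00 | 405032.00
x̄ = 213104.00 / 6488.00 = 32.85 mm
ȳ = 405032.00 / 6488.00 = 62.43 mm

x̄ = 32.85 mm, ȳ = 62.43 mm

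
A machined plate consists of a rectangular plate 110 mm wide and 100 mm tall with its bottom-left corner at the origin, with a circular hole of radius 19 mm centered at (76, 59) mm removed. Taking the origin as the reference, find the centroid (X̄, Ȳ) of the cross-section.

X̄ = 52.59 mm, Ȳ = 48.97 mm

Part | A | x̄ᵢ | ȳᵢ | A·x̄ᵢ | A·ȳᵢ
plate | 11000.00 | 55.00 | 50.00 | 605000.00 | 550000.00
hole | -1134.11 | 76.00 | 59.00 | -86192.74 | -66912.78
Σ | 9865.89 |  |  | 518807.26 | 483087.22
X̄ = 518807.26 / 9865.89 = 52.59 mm
Ȳ = 483087.22 / 9865.89 = 48.97 mm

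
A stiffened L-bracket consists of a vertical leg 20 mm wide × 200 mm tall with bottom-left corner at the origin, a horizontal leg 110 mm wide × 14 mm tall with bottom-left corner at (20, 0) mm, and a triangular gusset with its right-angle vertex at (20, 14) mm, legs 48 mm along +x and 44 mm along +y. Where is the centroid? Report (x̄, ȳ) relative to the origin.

vertical leg: A = 20 × 200 = 4000.00, centroid at (10.00, 100.00).
horizontal leg: A = 110 × 14 = 1540.00, centroid at (75.00, 7.00).
gusset: A = ½·48·44 = 1056.00, centroid at (36.00, 28.67).
ΣA = 6596.00 mm²
ΣAx̄ = (4000.00)(10.00) + (1540.00)(75.00) + (1056.00)(36.00) = 193516.00 mm³
ΣAȳ = (4000.00)(100.00) + (1540.00)(7.00) + (1056.00)(28.67) = 441052.00 mm³
x̄ = 193516.00 / 6596.00 = 29.34 mm
ȳ = 441052.00 / 6596.00 = 66.87 mm

x̄ = 29.34 mm, ȳ = 66.87 mm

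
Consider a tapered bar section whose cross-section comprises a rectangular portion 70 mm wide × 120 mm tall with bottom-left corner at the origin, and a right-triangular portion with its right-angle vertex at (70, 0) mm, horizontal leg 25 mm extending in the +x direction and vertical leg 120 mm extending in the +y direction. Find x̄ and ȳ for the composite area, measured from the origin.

Part | A | x̄ᵢ | ȳᵢ | A·x̄ᵢ | A·ȳᵢ
rectangular portion | 8400.00 | 35.00 | 60.00 | 294000.00 | 504000.00
triangular portion | 1500.00 | 78.33 | 40.00 | 117500.00 | 60000.00
Σ | 9900.00 |  |  | 411500.00 | 564000.00
x̄ = 411500.00 / 9900.00 = 41.57 mm
ȳ = 564000.00 / 9900.00 = 56.97 mm

x̄ = 41.57 mm, ȳ = 56.97 mm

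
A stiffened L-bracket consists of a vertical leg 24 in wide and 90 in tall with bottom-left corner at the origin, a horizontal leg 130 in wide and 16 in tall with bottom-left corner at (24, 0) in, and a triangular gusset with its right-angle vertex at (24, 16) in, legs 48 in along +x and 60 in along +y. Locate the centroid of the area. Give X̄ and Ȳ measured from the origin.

X̄ = 47.30 in, Ȳ = 29.17 in

Part | A | x̄ᵢ | ȳᵢ | A·x̄ᵢ | A·ȳᵢ
vertical leg | 2160.00 | 12.00 | 45.00 | 25920.00 | 97200.00
horizontal leg | 2080.00 | 89.00 | 8.00 | 185120.00 | 16640.00
gusset | 1440.00 | 40.00 | 36.00 | 57600.00 | 51840.00
Σ | 5680.00 |  |  | 268640.00 | 165680.00
X̄ = 268640.00 / 5680.00 = 47.30 in
Ȳ = 165680.00 / 5680.00 = 29.17 in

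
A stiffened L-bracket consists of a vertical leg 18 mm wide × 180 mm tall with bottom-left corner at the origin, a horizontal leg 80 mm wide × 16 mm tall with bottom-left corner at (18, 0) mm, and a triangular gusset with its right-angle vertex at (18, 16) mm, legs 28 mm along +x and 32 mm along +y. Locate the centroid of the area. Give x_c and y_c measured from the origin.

x_c = 23.28 mm, y_c = 63.16 mm

Part | A | x̄ᵢ | ȳᵢ | A·x̄ᵢ | A·ȳᵢ
vertical leg | 3240.00 | 9.00 | 90.00 | 29160.00 | 291600.00
horizontal leg | 1280.00 | 58.00 | 8.00 | 74240.00 | 10240.00
gusset | 448.00 | 27.33 | 26.67 | 12245.33 | 11946.67
Σ | 4968.00 |  |  | 115645.33 | 313786.67
x_c = 115645.33 / 4968.00 = 23.28 mm
y_c = 313786.67 / 4968.00 = 63.16 mm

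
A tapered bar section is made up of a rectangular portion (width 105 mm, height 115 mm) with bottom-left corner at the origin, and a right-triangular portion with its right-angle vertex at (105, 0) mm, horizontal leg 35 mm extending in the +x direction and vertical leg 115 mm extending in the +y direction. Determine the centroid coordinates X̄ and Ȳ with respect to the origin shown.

X̄ = 61.67 mm, Ȳ = 54.76 mm

rectangular portion: A = 105 × 115 = 12075.00, centroid at (52.50, 57.50).
triangular portion: A = ½·35·115 = 2012.50, centroid at (116.67, 38.33).
ΣA = 14087.50 mm², ΣAX̄ = 868729.17 mm³, ΣAȲ = 771458.33 mm³.
X̄ = 868729.17/14087.50 = 61.67 mm; Ȳ = 771458.33/14087.50 = 54.76 mm.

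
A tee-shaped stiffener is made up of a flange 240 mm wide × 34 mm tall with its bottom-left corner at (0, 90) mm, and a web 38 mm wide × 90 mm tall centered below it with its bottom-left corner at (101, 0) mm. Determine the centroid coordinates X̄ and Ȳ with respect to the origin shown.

web: A = 38 × 90 = 3420.00, centroid at (120.00, 45.00).
flange: A = 240 × 34 = 8160.00, centroid at (120.00, 107.00).
ΣA = 11580.00 mm², ΣAX̄ = 1389600.00 mm³, ΣAȲ = 1027020.00 mm³.
X̄ = 1389600.00/11580.00 = 120.00 mm; Ȳ = 1027020.00/11580.00 = 88.69 mm.

X̄ = 120.00 mm, Ȳ = 88.69 mm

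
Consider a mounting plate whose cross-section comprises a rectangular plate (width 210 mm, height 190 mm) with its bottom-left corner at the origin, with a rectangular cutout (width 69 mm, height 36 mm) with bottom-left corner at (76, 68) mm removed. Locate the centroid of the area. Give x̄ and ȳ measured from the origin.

plate: A = 210 × 190 = 39900.00, centroid at (105.00, 95.00).
hole: A = −(69 × 36) = -2484.00, centroid at (110.50, 86.00).
ΣA = 37416.00 mm², ΣAx̄ = 3915018.00 mm³, ΣAȳ = 3576876.00 mm³.
x̄ = 3915018.00/37416.00 = 104.63 mm; ȳ = 3576876.00/37416.00 = 95.60 mm.

x̄ = 104.63 mm, ȳ = 95.60 mm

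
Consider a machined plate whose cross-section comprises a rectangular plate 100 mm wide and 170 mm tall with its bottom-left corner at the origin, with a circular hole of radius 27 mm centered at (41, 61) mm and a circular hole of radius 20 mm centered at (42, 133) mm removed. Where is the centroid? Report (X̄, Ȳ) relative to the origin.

plate: A = 100 × 170 = 17000.00, centroid at (50.00, 85.00).
hole 1: A = −π·27² = -2290.22, centroid at (41.00, 61.00).
hole 2: A = −π·20² = -1256.64, centroid at (42.00, 133.00).
ΣA = 13453.14 mm², ΣAX̄ = 703322.18 mm³, ΣAȲ = 1138163.79 mm³.
X̄ = 703322.18/13453.14 = 52.28 mm; Ȳ = 1138163.79/13453.14 = 84.60 mm.

X̄ = 52.28 mm, Ȳ = 84.60 mm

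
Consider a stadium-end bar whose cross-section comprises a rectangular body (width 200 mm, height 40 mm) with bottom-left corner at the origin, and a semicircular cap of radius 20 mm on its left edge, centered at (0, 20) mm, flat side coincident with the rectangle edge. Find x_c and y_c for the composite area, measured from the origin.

Part | A | x̄ᵢ | ȳᵢ | A·x̄ᵢ | A·ȳᵢ
rectangular body | 8000.00 | 100.00 | 20.00 | 800000.00 | 160000.00
semicircular end | 628.32 | -8.49 | 20.00 | -5333.33 | 12566.37
Σ | 8628.32 |  |  | 794666.67 | 172566.37
x_c = 794666.67 / 8628.32 = 92.10 mm
y_c = 172566.37 / 8628.32 = 20.00 mm

x_c = 92.10 mm, y_c = 20.00 mm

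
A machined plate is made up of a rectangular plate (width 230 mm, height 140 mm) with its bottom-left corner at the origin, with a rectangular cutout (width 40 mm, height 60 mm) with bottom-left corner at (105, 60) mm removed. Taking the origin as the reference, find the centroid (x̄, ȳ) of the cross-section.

x̄ = 114.19 mm, ȳ = 68.39 mm

plate: A = 230 × 140 = 32200.00, centroid at (115.00, 70.00).
hole: A = −(40 × 60) = -2400.00, centroid at (125.00, 90.00).
ΣA = 29800.00 mm²
ΣAx̄ = (32200.00)(115.00) + (-2400.00)(125.00) = 3403000.00 mm³
ΣAȳ = (32200.00)(70.00) + (-2400.00)(90.00) = 2038000.00 mm³
x̄ = 3403000.00 / 29800.00 = 114.19 mm
ȳ = 2038000.00 / 29800.00 = 68.39 mm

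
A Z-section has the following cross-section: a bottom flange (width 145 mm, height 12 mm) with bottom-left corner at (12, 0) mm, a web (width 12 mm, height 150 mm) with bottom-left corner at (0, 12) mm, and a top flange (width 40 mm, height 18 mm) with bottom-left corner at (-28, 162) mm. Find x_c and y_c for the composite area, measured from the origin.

bottom flange: A = 145 × 12 = 1740.00, centroid at (84.50, 6.00).
web: A = 12 × 150 = 1800.00, centroid at (6.00, 87.00).
top flange: A = 40 × 18 = 720.00, centroid at (-8.00, 171.00).
ΣA = 4260.00 mm², ΣAx_c = 152070.00 mm³, ΣAy_c = 290160.00 mm³.
x_c = 152070.00/4260.00 = 35.70 mm; y_c = 290160.00/4260.00 = 68.11 mm.

x_c = 35.70 mm, y_c = 68.11 mm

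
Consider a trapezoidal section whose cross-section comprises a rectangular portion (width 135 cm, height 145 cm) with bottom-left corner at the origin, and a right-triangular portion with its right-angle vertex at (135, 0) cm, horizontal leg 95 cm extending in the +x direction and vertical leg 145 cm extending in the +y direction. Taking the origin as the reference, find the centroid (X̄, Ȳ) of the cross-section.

Part | A | x̄ᵢ | ȳᵢ | A·x̄ᵢ | A·ȳᵢ
rectangular portion | 19575.00 | 67.50 | 72.50 | 1321312.50 | 1419187.50
triangular portion | 6887.50 | 166.67 | 48.33 | 1147916.67 | 332895.83
Σ | 26462.50 |  |  | 2469229.17 | 1752083.33
X̄ = 2469229.17 / 26462.50 = 93.31 cm
Ȳ = 1752083.33 / 26462.50 = 66.21 cm

X̄ = 93.31 cm, Ȳ = 66.21 cm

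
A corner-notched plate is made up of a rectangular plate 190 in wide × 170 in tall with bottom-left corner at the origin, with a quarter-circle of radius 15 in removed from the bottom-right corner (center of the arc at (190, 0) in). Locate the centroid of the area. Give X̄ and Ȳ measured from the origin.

X̄ = 94.51 in, Ȳ = 85.43 in

plate: A = 190 × 170 = 32300.00, centroid at (95.00, 85.00).
removed quarter-circle: A = −¼π·15² = -176.71, centroid at (183.63, 6.37).
ΣA = 32123.29 in²
ΣAX̄ = (32300.00)(95.00) + (-176.71)(183.63) = 3036049.23 in³
ΣAȲ = (32300.00)(85.00) + (-176.71)(6.37) = 2744375.00 in³
X̄ = 3036049.23 / 32123.29 = 94.51 in
Ȳ = 2744375.00 / 32123.29 = 85.43 in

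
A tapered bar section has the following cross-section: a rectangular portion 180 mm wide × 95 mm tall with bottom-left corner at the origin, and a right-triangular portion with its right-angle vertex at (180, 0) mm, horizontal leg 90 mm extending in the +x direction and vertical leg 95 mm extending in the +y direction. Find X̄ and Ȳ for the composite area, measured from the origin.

Part | A | x̄ᵢ | ȳᵢ | A·x̄ᵢ | A·ȳᵢ
rectangular portion | 17100.00 | 90.00 | 47.50 | 1539000.00 | 812250.00
triangular portion | 4275.00 | 210.00 | 31.67 | 897750.00 | 135375.00
Σ | 21375.00 |  |  | 2436750.00 | 947625.00
X̄ = 2436750.00 / 21375.00 = 114.00 mm
Ȳ = 947625.00 / 21375.00 = 44.33 mm

X̄ = 114.00 mm, Ȳ = 44.33 mm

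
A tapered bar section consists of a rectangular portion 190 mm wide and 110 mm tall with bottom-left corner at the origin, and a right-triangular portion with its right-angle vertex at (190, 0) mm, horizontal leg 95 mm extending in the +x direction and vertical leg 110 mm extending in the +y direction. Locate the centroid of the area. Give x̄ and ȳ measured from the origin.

x̄ = 120.33 mm, ȳ = 51.33 mm

rectangular portion: A = 190 × 110 = 20900.00, centroid at (95.00, 55.00).
triangular portion: A = ½·95·110 = 5225.00, centroid at (221.67, 36.67).
ΣA = 26125.00 mm², ΣAx̄ = 3143708.33 mm³, ΣAȳ = 1341083.33 mm³.
x̄ = 3143708.33/26125.00 = 120.33 mm; ȳ = 1341083.33/26125.00 = 51.33 mm.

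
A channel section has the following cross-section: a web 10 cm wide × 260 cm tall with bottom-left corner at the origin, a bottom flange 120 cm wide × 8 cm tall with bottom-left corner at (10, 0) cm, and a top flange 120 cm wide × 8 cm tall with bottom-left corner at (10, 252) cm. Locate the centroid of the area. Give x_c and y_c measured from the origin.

x_c = 32.61 cm, y_c = 130.00 cm

web: A = 10 × 260 = 2600.00, centroid at (5.00, 130.00).
bottom flange: A = 120 × 8 = 960.00, centroid at (70.00, 4.00).
top flange: A = 120 × 8 = 960.00, centroid at (70.00, 256.00).
ΣA = 4520.00 cm²
ΣAx_c = (2600.00)(5.00) + (960.00)(70.00) + (960.00)(70.00) = 147400.00 cm³
ΣAy_c = (2600.00)(130.00) + (960.00)(4.00) + (960.00)(256.00) = 587600.00 cm³
x_c = 147400.00 / 4520.00 = 32.61 cm
y_c = 587600.00 / 4520.00 = 130.00 cm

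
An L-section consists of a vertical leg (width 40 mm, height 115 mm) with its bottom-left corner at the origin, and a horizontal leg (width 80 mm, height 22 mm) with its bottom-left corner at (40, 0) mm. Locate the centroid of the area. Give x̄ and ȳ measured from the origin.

x̄ = 36.60 mm, ȳ = 44.63 mm

vertical leg: A = 40 × 115 = 4600.00, centroid at (20.00, 57.50).
horizontal leg: A = 80 × 22 = 1760.00, centroid at (80.00, 11.00).
ΣA = 6360.00 mm²
ΣAx̄ = (4600.00)(20.00) + (1760.00)(80.00) = 232800.00 mm³
ΣAȳ = (4600.00)(57.50) + (1760.00)(11.00) = 283860.00 mm³
x̄ = 232800.00 / 6360.00 = 36.60 mm
ȳ = 283860.00 / 6360.00 = 44.63 mm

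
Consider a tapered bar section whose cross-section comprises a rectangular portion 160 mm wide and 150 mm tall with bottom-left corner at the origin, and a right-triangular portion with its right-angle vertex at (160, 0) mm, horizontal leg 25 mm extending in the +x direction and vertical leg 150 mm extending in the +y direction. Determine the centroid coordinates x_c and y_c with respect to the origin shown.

Part | A | x̄ᵢ | ȳᵢ | A·x̄ᵢ | A·ȳᵢ
rectangular portion | 24000.00 | 80.00 | 75.00 | 1920000.00 | 1800000.00
triangular portion | 1875.00 | 168.33 | 50.00 | 315625.00 | 93750.00
Σ | 25875.00 |  |  | 2235625.00 | 1893750.00
x_c = 2235625.00 / 25875.00 = 86.40 mm
y_c = 1893750.00 / 25875.00 = 73.19 mm

x_c = 86.40 mm, y_c = 73.19 mm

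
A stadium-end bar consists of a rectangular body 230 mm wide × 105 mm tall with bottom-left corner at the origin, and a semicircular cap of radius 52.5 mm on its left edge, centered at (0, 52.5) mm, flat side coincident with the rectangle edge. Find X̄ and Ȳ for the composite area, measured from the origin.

rectangular body: A = 230 × 105 = 24150.00, centroid at (115.00, 52.50).
semicircular end: A = ½π·52.5² = 4329.51, centroid at (-22.28, 52.50).
ΣA = 28479.51 mm²
ΣAX̄ = (24150.00)(115.00) + (4329.51)(-22.28) = 2680781.25 mm³
ΣAȲ = (24150.00)(52.50) + (4329.51)(52.50) = 1495174.14 mm³
X̄ = 2680781.25 / 28479.51 = 94.13 mm
Ȳ = 1495174.14 / 28479.51 = 52.50 mm

X̄ = 94.13 mm, Ȳ = 52.50 mm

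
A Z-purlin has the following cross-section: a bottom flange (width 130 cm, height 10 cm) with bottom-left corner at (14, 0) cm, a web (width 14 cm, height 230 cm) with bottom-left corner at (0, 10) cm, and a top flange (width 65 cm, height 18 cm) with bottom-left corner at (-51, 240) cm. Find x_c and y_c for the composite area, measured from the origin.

x_c = 18.21 cm, y_c = 123.08 cm

bottom flange: A = 130 × 10 = 1300.00, centroid at (79.00, 5.00).
web: A = 14 × 230 = 3220.00, centroid at (7.00, 125.00).
top flange: A = 65 × 18 = 1170.00, centroid at (-18.50, 249.00).
ΣA = 5690.00 cm², ΣAx_c = 103595.00 cm³, ΣAy_c = 700330.00 cm³.
x_c = 103595.00/5690.00 = 18.21 cm; y_c = 700330.00/5690.00 = 123.08 cm.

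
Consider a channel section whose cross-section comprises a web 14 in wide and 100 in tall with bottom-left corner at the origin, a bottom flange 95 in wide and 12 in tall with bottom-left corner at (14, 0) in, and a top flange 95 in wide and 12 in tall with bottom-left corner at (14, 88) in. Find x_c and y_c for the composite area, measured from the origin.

web: A = 14 × 100 = 1400.00, centroid at (7.00, 50.00).
bottom flange: A = 95 × 12 = 1140.00, centroid at (61.50, 6.00).
top flange: A = 95 × 12 = 1140.00, centroid at (61.50, 94.00).
ΣA = 3680.00 in², ΣAx_c = 150020.00 in³, ΣAy_c = 184000.00 in³.
x_c = 150020.00/3680.00 = 40.77 in; y_c = 184000.00/3680.00 = 50.00 in.

x_c = 40.77 in, y_c = 50.00 in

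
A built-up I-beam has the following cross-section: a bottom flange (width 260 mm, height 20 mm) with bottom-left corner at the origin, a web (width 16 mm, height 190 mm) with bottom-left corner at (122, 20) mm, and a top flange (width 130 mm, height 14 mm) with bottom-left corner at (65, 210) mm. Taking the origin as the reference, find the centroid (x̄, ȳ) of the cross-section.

bottom flange: A = 260 × 20 = 5200.00, centroid at (130.00, 10.00).
web: A = 16 × 190 = 3040.00, centroid at (130.00, 115.00).
top flange: A = 130 × 14 = 1820.00, centroid at (130.00, 217.00).
ΣA = 10060.00 mm²
ΣAx̄ = (5200.00)(130.00) + (3040.00)(130.00) + (1820.00)(130.00) = 1307800.00 mm³
ΣAȳ = (5200.00)(10.00) + (3040.00)(115.00) + (1820.00)(217.00) = 796540.00 mm³
x̄ = 1307800.00 / 10060.00 = 130.00 mm
ȳ = 796540.00 / 10060.00 = 79.18 mm

x̄ = 130.00 mm, ȳ = 79.18 mm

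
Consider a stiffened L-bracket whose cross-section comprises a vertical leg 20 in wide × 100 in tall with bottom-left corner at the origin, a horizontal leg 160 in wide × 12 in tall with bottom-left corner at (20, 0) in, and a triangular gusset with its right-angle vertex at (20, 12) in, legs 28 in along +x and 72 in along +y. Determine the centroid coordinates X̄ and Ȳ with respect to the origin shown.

X̄ = 49.02 in, Ȳ = 29.99 in

vertical leg: A = 20 × 100 = 2000.00, centroid at (10.00, 50.00).
horizontal leg: A = 160 × 12 = 1920.00, centroid at (100.00, 6.00).
gusset: A = ½·28·72 = 1008.00, centroid at (29.33, 36.00).
ΣA = 4928.00 in², ΣAX̄ = 241568.00 in³, ΣAȲ = 147808.00 in³.
X̄ = 241568.00/4928.00 = 49.02 in; Ȳ = 147808.00/4928.00 = 29.99 in.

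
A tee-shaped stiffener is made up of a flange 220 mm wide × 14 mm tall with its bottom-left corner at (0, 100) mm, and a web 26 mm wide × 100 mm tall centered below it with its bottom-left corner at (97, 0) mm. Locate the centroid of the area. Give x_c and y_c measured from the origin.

web: A = 26 × 100 = 2600.00, centroid at (110.00, 50.00).
flange: A = 220 × 14 = 3080.00, centroid at (110.00, 107.00).
ΣA = 5680.00 mm², ΣAx_c = 624800.00 mm³, ΣAy_c = 459560.00 mm³.
x_c = 624800.00/5680.00 = 110.00 mm; y_c = 459560.00/5680.00 = 80.91 mm.

x_c = 110.00 mm, y_c = 80.91 mm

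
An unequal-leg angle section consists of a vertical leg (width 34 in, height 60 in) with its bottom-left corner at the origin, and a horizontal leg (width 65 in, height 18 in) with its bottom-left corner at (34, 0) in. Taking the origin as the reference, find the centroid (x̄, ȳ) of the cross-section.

Part | A | x̄ᵢ | ȳᵢ | A·x̄ᵢ | A·ȳᵢ
vertical leg | 2040.00 | 17.00 | 30.00 | 34680.00 | 61200.00
horizontal leg | 1170.00 | 66.50 | 9.00 | 77805.00 | 10530.00
Σ | 3210.00 |  |  | 112485.00 | 71730.00
x̄ = 112485.00 / 3210.00 = 35.04 in
ȳ = 71730.00 / 3210.00 = 22.35 in

x̄ = 35.04 in, ȳ = 22.35 in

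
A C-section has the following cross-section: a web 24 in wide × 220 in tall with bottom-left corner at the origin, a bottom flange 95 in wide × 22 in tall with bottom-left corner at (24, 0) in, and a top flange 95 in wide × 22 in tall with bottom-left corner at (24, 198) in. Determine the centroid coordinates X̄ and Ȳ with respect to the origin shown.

web: A = 24 × 220 = 5280.00, centroid at (12.00, 110.00).
bottom flange: A = 95 × 22 = 2090.00, centroid at (71.50, 11.00).
top flange: A = 95 × 22 = 2090.00, centroid at (71.50, 209.00).
ΣA = 9460.00 in², ΣAX̄ = 362230.00 in³, ΣAȲ = 1040600.00 in³.
X̄ = 362230.00/9460.00 = 38.29 in; Ȳ = 1040600.00/9460.00 = 110.00 in.

X̄ = 38.29 in, Ȳ = 110.00 in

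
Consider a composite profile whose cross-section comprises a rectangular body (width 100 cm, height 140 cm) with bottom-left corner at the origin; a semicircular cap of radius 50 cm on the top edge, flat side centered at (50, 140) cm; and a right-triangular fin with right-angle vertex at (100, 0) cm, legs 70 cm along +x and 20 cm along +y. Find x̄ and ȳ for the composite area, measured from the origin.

x̄ = 52.76 cm, ȳ = 86.85 cm

rectangular body: A = 100 × 140 = 14000.00, centroid at (50.00, 70.00).
semicircular top: A = ½π·50² = 3926.99, centroid at (50.00, 161.22).
triangular fin: A = ½·70·20 = 700.00, centroid at (123.33, 6.67).
ΣA = 18626.99 cm², ΣAx̄ = 982682.87 cm³, ΣAȳ = 1617778.71 cm³.
x̄ = 982682.87/18626.99 = 52.76 cm; ȳ = 1617778.71/18626.99 = 86.85 cm.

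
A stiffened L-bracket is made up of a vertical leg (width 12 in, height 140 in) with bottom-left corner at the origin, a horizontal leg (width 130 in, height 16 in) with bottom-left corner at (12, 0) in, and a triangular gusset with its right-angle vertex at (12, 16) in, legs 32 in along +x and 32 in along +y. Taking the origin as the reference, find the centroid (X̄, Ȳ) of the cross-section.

X̄ = 42.57 in, Ȳ = 34.62 in

vertical leg: A = 12 × 140 = 1680.00, centroid at (6.00, 70.00).
horizontal leg: A = 130 × 16 = 2080.00, centroid at (77.00, 8.00).
gusset: A = ½·32·32 = 512.00, centroid at (22.67, 26.67).
ΣA = 4272.00 in², ΣAX̄ = 181845.33 in³, ΣAȲ = 147893.33 in³.
X̄ = 181845.33/4272.00 = 42.57 in; Ȳ = 147893.33/4272.00 = 34.62 in.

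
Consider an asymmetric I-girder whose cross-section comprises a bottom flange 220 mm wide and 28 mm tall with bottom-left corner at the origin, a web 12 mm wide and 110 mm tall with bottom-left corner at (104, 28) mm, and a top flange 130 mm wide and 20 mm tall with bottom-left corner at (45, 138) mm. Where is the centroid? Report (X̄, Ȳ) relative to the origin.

bottom flange: A = 220 × 28 = 6160.00, centroid at (110.00, 14.00).
web: A = 12 × 110 = 1320.00, centroid at (110.00, 83.00).
top flange: A = 130 × 20 = 2600.00, centroid at (110.00, 148.00).
ΣA = 10080.00 mm², ΣAX̄ = 1108800.00 mm³, ΣAȲ = 580600.00 mm³.
X̄ = 1108800.00/10080.00 = 110.00 mm; Ȳ = 580600.00/10080.00 = 57.60 mm.

X̄ = 110.00 mm, Ȳ = 57.60 mm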